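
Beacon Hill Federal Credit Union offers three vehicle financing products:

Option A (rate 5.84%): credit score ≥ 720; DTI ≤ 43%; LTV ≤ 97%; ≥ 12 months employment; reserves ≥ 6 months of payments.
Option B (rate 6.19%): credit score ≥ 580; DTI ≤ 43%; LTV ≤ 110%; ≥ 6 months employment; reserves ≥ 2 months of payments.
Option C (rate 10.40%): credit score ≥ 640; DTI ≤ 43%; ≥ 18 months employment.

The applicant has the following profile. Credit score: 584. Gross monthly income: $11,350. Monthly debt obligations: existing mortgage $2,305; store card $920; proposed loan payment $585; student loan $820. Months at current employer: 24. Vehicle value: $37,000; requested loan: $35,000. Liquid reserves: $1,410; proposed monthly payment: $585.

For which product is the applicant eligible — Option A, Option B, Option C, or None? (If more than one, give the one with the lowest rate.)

Total debts = (2,305 + 920 + 585 + 820) = 4,630; DTI = 4,630/11,350 = 40.8%.
LTV = 35,000/37,000 = 94.6%.
Reserves = 1,410/585 = 2.4 months.
Option A: score 584 < 720; DTI 40.8% ≤ 43%; LTV 94.6% ≤ 97%; employment 24 ≥ 12 mo; reserves 2.4 < 6 mo → does not qualify.
Option B: score 584 ≥ 580; DTI 40.8% ≤ 43%; LTV 94.6% ≤ 110%; employment 24 ≥ 6 mo; reserves 2.4 ≥ 2 mo → qualifies.
Option C: score 584 < 640; DTI 40.8% ≤ 43%; employment 24 ≥ 18 mo → does not qualify.

Option B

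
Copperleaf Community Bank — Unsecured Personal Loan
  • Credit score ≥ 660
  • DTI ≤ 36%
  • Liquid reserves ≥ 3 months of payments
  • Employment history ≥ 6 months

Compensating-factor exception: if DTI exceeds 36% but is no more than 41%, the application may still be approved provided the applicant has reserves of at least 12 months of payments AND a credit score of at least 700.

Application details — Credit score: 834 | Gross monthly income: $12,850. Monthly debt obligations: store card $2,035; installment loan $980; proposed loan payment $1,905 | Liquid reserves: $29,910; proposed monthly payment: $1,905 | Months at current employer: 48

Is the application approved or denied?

Approved

Credit score 834 ≥ 660 (meets base)
Total debts = (2,035 + 980 + 1,905) = 4,920. DTI = 4,920/12,850 = 38.3% > 36% — standard DTI limit exceeded.
Reserves: 29,910 ÷ 1,905 = 15.7 months (meets 3-month minimum)
Employment 48 ≥ 6 months
DTI 38.3% is within the 36%–41% exception band; checking compensating factors.
Reserves 15.7 ≥ 12 months; credit score 834 ≥ 700.
Both compensating conditions met → exception applies.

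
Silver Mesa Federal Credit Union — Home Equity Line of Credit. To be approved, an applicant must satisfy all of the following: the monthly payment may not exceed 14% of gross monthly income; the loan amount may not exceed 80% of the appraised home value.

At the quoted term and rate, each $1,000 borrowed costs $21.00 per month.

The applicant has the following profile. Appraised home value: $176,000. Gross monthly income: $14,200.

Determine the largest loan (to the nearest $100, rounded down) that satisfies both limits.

$94,600

Payment cap: 14% × $14,200 = $1,988/month.
At $21.00 per $1,000, that supports 1,988/21.00 × 1,000 ≈ $94,666 → $94,600.
LTV cap: 80% × $176,000 = $140,800 → $140,800.
Binding constraint: payment-to-income.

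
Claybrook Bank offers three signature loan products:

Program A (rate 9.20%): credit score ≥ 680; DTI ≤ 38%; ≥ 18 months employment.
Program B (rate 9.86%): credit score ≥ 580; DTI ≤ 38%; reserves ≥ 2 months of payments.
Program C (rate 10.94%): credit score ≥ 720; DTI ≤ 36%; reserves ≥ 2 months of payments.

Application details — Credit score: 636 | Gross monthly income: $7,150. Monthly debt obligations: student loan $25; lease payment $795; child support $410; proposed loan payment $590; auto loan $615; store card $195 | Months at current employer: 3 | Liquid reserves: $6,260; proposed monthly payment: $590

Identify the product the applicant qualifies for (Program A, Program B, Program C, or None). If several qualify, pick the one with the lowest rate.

Program B

Total debts = (25 + 795 + 410 + 590 + 615 + 195) = 2,630; DTI = 2,630/7,150 = 36.8%.
Reserves = 6,260/590 = 10.6 months.
Program A: score 636 < 680; DTI 36.8% ≤ 38%; employment 3 < 18 mo → does not qualify.
Program B: score 636 ≥ 580; DTI 36.8% ≤ 38%; reserves 10.6 ≥ 2 mo → qualifies.
Program C: score 636 < 720; DTI 36.8% > 36%; reserves 10.6 ≥ 2 mo → does not qualify.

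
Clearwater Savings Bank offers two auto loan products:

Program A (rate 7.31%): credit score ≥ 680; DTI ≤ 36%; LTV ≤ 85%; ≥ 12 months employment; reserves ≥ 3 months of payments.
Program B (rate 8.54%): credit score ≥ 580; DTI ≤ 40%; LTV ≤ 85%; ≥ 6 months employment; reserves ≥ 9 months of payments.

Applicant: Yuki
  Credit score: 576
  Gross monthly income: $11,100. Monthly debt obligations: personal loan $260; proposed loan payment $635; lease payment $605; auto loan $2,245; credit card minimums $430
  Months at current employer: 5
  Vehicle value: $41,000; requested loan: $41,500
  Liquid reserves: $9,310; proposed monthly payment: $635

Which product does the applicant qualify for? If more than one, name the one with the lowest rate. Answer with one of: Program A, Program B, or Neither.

Total debts = (260 + 635 + 605 + 2,245 + 430) = 4,175; DTI = 4,175/11,100 = 37.6%.
LTV = 41,500/41,000 = 101.2%.
Reserves = 9,310/635 = 14.7 months.
Program A: score 576 < 680; DTI 37.6% > 36%; LTV 101.2% > 85%; employment 5 < 12 mo; reserves 14.7 ≥ 3 mo → does not qualify.
Program B: score 576 < 580; DTI 37.6% ≤ 40%; LTV 101.2% > 85%; employment 5 < 6 mo; reserves 14.7 ≥ 9 mo → does not qualify.

Neither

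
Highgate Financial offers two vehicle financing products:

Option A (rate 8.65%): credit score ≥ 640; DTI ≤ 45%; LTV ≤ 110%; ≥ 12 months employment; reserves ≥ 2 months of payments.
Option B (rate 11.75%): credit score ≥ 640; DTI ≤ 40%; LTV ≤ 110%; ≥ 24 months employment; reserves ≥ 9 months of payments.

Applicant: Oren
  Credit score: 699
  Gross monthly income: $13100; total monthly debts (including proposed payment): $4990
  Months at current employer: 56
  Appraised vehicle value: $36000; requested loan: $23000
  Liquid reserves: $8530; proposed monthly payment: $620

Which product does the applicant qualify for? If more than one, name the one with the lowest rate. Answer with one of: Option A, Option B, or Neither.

DTI = 4,990/13,100 = 38.1%.
LTV = 23,000/36,000 = 63.9%.
Reserves = 8,530/620 = 13.8 months.
Option A: score 699 ≥ 640; DTI 38.1% ≤ 45%; LTV 63.9% ≤ 110%; employment 56 ≥ 12 mo; reserves 13.8 ≥ 2 mo → qualifies.
Option B: score 699 ≥ 640; DTI 38.1% ≤ 40%; LTV 63.9% ≤ 110%; employment 56 ≥ 24 mo; reserves 13.8 ≥ 9 mo → qualifies.
Qualifying: Option A, Option B. Lowest rate is 8.65% → Option A.

Option A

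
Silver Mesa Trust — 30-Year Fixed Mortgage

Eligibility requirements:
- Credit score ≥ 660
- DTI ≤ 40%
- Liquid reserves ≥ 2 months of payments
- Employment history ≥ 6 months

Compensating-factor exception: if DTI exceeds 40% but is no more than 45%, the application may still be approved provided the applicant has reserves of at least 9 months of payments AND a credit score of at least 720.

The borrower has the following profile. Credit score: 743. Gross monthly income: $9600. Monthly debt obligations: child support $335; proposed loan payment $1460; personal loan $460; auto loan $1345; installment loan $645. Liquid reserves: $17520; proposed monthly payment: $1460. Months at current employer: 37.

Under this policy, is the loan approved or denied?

Approved

Credit score 743 ≥ 660 (meets base)
Total debts = (335 + 1,460 + 460 + 1,345 + 645) = 4,245. DTI: 4,245 ÷ 9,600 = 44.2%, over the 40% base limit.
Reserves: 17,520 ÷ 1,460 = 12.0 months (meets 2-month minimum)
Employment 37 ≥ 6 months
44.2% falls in the override range (40%–45%), so the compensating-factor test applies.
Override check — reserves: 12.0 mo (ok); score: 743 (ok).
Both compensating conditions met → exception applies.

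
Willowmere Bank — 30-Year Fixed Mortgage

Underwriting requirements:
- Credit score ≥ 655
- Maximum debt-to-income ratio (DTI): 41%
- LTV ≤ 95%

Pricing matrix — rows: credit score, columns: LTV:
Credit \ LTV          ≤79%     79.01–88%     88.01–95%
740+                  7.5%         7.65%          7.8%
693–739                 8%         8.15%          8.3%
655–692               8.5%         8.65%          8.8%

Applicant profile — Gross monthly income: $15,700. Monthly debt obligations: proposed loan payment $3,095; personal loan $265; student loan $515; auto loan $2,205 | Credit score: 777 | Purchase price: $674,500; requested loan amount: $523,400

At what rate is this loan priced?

Credit score 777 ≥ 655; Total monthly debts = (3,095 + 265 + 515 + 2,205) = 6,080. DTI = 6,080/15,700 = 38.7% ≤ 41%
Loan-to-value = 523,400/674,500 = 77.6% — pass (95% max)
Credit 777 → row 740+; LTV 77.6% → column ≤79%. Grid cell → 7.5%.

7.5%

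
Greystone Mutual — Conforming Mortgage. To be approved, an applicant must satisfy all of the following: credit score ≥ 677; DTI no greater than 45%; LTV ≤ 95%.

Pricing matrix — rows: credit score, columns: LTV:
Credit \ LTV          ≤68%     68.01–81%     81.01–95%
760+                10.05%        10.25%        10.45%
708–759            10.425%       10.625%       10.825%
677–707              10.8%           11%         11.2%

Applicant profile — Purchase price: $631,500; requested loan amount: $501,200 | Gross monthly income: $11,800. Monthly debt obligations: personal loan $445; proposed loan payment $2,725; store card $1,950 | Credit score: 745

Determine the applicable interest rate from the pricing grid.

Credit score 745 ≥ 677; Total monthly debts = (445 + 2,725 + 1,950) = 5,120. DTI: 5,120 ÷ 11,800 = 43.4%, within the 45% cap
LTV = 501,200/631,500 = 79.4% ≤ 95%
Score 745 is in the 708–759 band; LTV 79.4% is in the 68.01–81% band → 10.625%.

10.625%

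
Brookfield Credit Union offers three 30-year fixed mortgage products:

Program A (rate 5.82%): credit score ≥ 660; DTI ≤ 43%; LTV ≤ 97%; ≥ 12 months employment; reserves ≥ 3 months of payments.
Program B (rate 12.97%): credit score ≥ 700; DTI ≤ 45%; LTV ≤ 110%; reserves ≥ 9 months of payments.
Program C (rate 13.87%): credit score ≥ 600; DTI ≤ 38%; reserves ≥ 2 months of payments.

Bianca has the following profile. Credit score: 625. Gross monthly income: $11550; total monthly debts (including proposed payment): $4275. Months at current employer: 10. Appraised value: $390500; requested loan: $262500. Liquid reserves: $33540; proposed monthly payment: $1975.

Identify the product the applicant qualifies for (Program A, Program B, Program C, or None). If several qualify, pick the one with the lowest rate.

Program C

DTI = 4,275/11,550 = 37%.
LTV = 262,500/390,500 = 67.2%.
Reserves = 33,540/1,975 = 17.0 months.
Program A: score 625 < 660; DTI 37% ≤ 43%; LTV 67.2% ≤ 97%; employment 10 < 12 mo; reserves 17.0 ≥ 3 mo → does not qualify.
Program B: score 625 < 700; DTI 37% ≤ 45%; LTV 67.2% ≤ 110%; reserves 17.0 ≥ 9 mo → does not qualify.
Program C: score 625 ≥ 600; DTI 37% ≤ 38%; reserves 17.0 ≥ 2 mo → qualifies.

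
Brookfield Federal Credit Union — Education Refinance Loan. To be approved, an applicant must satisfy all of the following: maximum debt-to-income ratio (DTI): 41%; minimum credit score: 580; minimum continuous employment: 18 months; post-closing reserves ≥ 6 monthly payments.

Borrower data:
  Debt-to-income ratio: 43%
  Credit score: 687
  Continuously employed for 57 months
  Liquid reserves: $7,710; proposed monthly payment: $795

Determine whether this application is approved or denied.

Denied

DTI 43% > 41%
Credit score 687 ≥ 580 (meets)
Employment 57 ≥ 18 months
Reserves = 7,710/795 = 9.7 months ≥ 6
Fails on DTI.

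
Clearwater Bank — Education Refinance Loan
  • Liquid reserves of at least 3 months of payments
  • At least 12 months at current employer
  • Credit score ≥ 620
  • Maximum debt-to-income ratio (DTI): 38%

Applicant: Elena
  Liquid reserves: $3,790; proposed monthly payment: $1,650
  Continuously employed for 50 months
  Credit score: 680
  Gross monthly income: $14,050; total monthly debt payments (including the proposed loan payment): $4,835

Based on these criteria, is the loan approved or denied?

Liquid reserves cover 3,790/1,650 = 2.3 months — < 3 required
Employment 50 ≥ 12 months
Credit score 680 ≥ 620 (meets)
DTI: 4,835 ÷ 14,050 = 34.4%, within the 38% cap
Fails on reserves.

Denied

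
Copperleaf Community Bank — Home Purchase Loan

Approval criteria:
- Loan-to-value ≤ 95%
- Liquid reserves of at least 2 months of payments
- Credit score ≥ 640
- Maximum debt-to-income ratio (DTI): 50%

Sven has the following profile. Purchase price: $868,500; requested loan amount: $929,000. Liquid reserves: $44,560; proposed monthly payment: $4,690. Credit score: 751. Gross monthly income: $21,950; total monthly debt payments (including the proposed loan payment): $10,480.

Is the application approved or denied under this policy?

Loan-to-value = 929,000/868,500 = 107% — fail (95% max)
Reserves = 44,560/4,690 = 9.5 months ≥ 2
Credit score 751 ≥ 640 (meets)
DTI: 10,480 ÷ 21,950 = 47.7%, within the 50% cap
Fails on LTV.

Denied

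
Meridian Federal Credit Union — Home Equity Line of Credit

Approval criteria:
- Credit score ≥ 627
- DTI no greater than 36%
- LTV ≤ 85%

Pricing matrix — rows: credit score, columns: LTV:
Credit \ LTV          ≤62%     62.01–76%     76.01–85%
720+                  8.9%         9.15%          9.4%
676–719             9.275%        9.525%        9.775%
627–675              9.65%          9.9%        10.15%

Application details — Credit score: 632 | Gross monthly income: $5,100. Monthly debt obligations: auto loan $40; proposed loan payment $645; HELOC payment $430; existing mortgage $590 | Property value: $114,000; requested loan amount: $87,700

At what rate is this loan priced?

10.15%

Credit score 632 ≥ 627; Total monthly debts = (40 + 645 + 430 + 590) = 1,705. DTI: 1,705 ÷ 5,100 = 33.4%, within the 36% cap
Loan-to-value = 87,700/114,000 = 76.9% — pass (85% max)
Row: 632 falls in 627–675. Column: 76.9% falls in 76.01–85%. Rate = 10.15%.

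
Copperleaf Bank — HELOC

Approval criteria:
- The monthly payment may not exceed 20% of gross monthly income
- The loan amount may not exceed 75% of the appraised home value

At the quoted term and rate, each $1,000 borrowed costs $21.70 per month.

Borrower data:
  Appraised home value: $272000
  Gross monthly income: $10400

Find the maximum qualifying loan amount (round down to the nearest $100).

$95,800

Payment cap: 20% × $10,400 = $2,080/month.
At $21.70 per $1,000, that supports 2,080/21.70 × 1,000 ≈ $95,852 → $95,800.
LTV cap: 75% × $272,000 = $204,000 → $204,000.
Binding constraint: payment-to-income.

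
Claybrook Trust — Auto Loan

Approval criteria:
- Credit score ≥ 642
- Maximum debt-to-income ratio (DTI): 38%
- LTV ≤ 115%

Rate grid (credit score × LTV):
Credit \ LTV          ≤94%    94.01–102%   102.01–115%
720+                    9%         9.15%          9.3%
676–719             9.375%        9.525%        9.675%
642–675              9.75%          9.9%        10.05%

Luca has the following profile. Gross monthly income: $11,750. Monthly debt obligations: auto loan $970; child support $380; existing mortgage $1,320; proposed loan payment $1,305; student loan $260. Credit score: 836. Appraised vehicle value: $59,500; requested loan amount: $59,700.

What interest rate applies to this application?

Credit score 836 ≥ 642; Total monthly debts = (970 + 380 + 1,320 + 1,305 + 260) = 4,235. Debt-to-income = 4,235/11,750 = 36% — meets 38% limit
Loan-to-value = 59,700/59,500 = 100.3% — pass (115% max)
Score 836 is in the 720+ band; LTV 100.3% is in the 94.01–102% band → 9.15%.

9.15%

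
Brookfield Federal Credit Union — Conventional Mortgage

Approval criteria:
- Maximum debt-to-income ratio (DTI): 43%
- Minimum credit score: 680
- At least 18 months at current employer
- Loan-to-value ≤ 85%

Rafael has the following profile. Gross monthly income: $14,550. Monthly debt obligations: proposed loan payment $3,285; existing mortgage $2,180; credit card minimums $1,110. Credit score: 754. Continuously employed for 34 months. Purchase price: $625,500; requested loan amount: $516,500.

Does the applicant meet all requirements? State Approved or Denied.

Denied

Total monthly debts = (3,285 + 2,180 + 1,110) = 6,575. Debt-to-income = 6,575/14,550 = 45.2% — over 43% limit
Credit score 754 ≥ 680 (meets)
Employment 34 ≥ 18 months
LTV = 516,500/625,500 = 82.6% ≤ 85%
Fails on DTI.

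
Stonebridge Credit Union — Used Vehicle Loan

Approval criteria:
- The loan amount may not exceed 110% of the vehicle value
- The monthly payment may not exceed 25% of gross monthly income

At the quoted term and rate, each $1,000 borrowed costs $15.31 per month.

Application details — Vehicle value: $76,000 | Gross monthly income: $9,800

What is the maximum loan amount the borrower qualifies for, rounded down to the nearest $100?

Payment cap: 25% × $9,800 = $2,450/month.
At $15.31 per $1,000, that supports 2,450/15.31 × 1,000 ≈ $160,026 → $160,000.
LTV cap: 110% × $76,000 = $83,600 → $83,600.
Binding constraint: loan-to-value.

$83,600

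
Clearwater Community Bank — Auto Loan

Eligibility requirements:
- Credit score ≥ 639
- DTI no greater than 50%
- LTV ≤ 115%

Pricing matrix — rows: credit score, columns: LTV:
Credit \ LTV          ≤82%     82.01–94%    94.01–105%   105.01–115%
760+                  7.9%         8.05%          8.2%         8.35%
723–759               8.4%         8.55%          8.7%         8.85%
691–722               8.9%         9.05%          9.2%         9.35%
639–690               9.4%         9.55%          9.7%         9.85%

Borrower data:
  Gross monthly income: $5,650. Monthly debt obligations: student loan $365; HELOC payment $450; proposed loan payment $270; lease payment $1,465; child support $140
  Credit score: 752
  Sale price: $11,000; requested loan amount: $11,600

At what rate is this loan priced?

Credit score 752 ≥ 639; Total monthly debts = (365 + 450 + 270 + 1,465 + 140) = 2,690. Debt-to-income = 2,690/5,650 = 47.6% — meets 50% limit
LTV = 11,600/11,000 = 105.5% ≤ 115%
Row: 752 falls in 723–759. Column: 105.5% falls in 105.01–115%. Rate = 8.85%.

8.85%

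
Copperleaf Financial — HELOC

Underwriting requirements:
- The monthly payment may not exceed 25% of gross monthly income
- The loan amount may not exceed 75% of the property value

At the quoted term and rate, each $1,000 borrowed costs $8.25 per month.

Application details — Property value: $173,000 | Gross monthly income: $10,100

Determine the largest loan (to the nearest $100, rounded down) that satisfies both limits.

Payment cap: 25% × $10,100 = $2,525/month.
At $8.25 per $1,000, that supports 2,525/8.25 × 1,000 ≈ $306,060 → $306,000.
LTV cap: 75% × $173,000 = $129,750 → $129,700.
Binding constraint: loan-to-value.

$129,700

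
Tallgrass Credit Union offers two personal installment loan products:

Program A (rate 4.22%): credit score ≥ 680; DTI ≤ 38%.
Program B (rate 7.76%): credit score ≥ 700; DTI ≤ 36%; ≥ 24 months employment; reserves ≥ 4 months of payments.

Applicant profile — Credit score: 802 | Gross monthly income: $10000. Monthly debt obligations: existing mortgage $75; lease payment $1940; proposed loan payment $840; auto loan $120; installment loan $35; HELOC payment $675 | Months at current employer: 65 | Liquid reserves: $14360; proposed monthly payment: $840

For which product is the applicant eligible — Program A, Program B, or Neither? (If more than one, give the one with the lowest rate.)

Program A

Total debts = (75 + 1,940 + 840 + 120 + 35 + 675) = 3,685; DTI = 3,685/10,000 = 36.9%.
Reserves = 14,360/840 = 17.1 months.
Program A: score 802 ≥ 680; DTI 36.9% ≤ 38% → qualifies.
Program B: score 802 ≥ 700; DTI 36.9% > 36%; employment 65 ≥ 24 mo; reserves 17.1 ≥ 4 mo → does not qualify.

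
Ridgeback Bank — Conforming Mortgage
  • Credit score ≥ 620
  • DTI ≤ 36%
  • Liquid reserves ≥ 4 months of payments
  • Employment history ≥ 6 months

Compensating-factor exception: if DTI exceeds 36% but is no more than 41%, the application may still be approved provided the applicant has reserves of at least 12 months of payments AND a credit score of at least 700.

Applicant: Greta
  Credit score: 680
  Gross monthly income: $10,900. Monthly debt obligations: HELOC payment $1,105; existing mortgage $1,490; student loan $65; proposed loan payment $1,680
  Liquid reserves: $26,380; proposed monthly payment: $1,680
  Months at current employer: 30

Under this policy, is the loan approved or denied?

Denied

Credit score 680 ≥ 620 (meets base)
Total debts = (1,105 + 1,490 + 65 + 1,680) = 4,340. DTI = 4,340/10,900 = 39.8% > 36% — standard DTI limit exceeded.
Liquid reserves cover 26,380/1,680 = 15.7 months — ≥ 4 required
Employment 30 ≥ 6 months
DTI 39.8% is within the 36%–41% exception band; checking compensating factors.
Reserves 15.7 ≥ 12 months; credit score 680 < 700.
Override conditions not both satisfied; exception does not apply.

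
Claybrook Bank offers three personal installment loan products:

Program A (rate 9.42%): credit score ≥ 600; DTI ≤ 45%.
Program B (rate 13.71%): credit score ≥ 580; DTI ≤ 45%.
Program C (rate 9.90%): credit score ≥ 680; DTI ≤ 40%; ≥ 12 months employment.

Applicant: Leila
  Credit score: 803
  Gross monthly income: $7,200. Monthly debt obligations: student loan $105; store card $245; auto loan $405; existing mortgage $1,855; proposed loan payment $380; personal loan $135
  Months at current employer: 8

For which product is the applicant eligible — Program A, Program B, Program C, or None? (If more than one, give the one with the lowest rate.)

Total debts = (105 + 245 + 405 + 1,855 + 380 + 135) = 3,125; DTI = 3,125/7,200 = 43.4%.
Program A: score 803 ≥ 600; DTI 43.4% ≤ 45% → qualifies.
Program B: score 803 ≥ 580; DTI 43.4% ≤ 45% → qualifies.
Program C: score 803 ≥ 680; DTI 43.4% > 40%; employment 8 < 12 mo → does not qualify.
Qualifying: Program A, Program B. Lowest rate is 9.42% → Program A.

Program A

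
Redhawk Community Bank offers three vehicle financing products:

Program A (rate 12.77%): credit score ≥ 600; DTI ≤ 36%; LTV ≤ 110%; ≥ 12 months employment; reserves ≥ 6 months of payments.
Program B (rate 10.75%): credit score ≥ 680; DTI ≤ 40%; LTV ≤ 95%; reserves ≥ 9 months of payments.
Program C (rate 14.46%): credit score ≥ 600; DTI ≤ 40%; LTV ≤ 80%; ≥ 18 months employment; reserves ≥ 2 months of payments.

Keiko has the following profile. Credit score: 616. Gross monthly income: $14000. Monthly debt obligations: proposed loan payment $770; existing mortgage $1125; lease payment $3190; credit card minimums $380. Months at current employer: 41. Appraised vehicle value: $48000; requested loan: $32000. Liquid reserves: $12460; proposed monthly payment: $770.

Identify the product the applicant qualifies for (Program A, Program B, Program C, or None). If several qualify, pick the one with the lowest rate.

Program C

Total debts = (770 + 1,125 + 3,190 + 380) = 5,465; DTI = 5,465/14,000 = 39%.
LTV = 32,000/48,000 = 66.7%.
Reserves = 12,460/770 = 16.2 months.
Program A: score 616 ≥ 600; DTI 39% > 36%; LTV 66.7% ≤ 110%; employment 41 ≥ 12 mo; reserves 16.2 ≥ 6 mo → does not qualify.
Program B: score 616 < 680; DTI 39% ≤ 40%; LTV 66.7% ≤ 95%; reserves 16.2 ≥ 9 mo → does not qualify.
Program C: score 616 ≥ 600; DTI 39% ≤ 40%; LTV 66.7% ≤ 80%; employment 41 ≥ 18 mo; reserves 16.2 ≥ 2 mo → qualifies.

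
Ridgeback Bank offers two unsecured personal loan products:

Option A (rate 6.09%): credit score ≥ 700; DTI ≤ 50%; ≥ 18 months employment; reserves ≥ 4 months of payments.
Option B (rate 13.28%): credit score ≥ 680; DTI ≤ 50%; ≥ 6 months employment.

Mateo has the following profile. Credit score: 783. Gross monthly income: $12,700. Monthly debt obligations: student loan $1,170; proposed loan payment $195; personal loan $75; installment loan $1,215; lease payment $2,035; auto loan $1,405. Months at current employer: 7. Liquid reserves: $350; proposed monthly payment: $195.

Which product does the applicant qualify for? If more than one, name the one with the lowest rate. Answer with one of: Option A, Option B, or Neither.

Option B

Total debts = (1,170 + 195 + 75 + 1,215 + 2,035 + 1,405) = 6,095; DTI = 6,095/12,700 = 48%.
Reserves = 350/195 = 1.8 months.
Option A: score 783 ≥ 700; DTI 48% ≤ 50%; employment 7 < 18 mo; reserves 1.8 < 4 mo → does not qualify.
Option B: score 783 ≥ 680; DTI 48% ≤ 50%; employment 7 ≥ 6 mo → qualifies.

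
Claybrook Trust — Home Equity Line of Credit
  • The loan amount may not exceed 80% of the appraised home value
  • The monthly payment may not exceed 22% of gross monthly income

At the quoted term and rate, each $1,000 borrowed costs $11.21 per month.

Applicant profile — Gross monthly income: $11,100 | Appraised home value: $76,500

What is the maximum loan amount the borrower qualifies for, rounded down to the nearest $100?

Payment cap: 22% × $11,100 = $2,442/month.
At $11.21 per $1,000, that supports 2,442/11.21 × 1,000 ≈ $217,841 → $217,800.
LTV cap: 80% × $76,500 = $61,200 → $61,200.
Binding constraint: loan-to-value.

$61,200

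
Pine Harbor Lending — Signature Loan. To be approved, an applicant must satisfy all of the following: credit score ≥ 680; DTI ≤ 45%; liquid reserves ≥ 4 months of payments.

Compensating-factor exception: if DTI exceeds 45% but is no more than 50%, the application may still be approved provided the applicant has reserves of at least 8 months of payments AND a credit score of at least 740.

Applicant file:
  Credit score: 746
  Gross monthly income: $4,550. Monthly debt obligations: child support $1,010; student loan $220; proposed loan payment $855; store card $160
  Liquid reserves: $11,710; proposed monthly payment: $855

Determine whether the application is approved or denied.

Credit score 746 ≥ 680 (meets base)
Total debts = (1,010 + 220 + 855 + 160) = 2,245. DTI: 2,245 ÷ 4,550 = 49.3%, over the 45% base limit.
Reserves: 11,710 ÷ 855 = 13.7 months (meets 4-month minimum)
DTI 49.3% is within the 45%–50% exception band; checking compensating factors.
Reserves 13.7 ≥ 8 months; credit score 746 ≥ 740.
Both compensating conditions met → exception applies.

Approved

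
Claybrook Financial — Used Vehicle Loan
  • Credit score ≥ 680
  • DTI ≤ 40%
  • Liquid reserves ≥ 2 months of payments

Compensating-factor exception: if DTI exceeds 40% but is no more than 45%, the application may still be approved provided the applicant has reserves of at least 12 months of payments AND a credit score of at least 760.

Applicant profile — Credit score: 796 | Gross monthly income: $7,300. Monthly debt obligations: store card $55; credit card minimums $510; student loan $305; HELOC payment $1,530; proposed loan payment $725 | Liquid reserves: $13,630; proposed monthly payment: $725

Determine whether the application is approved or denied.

Approved

Credit score 796 ≥ 680 (meets base)
Total debts = (55 + 510 + 305 + 1,530 + 725) = 3,125. DTI: 3,125 ÷ 7,300 = 42.8%, over the 40% base limit.
Reserves: 13,630 ÷ 725 = 18.8 months (meets 2-month minimum)
42.8% falls in the override range (40%–45%), so the compensating-factor test applies.
Reserves 18.8 ≥ 12 months; credit score 796 ≥ 760.
Both compensating conditions met → exception applies.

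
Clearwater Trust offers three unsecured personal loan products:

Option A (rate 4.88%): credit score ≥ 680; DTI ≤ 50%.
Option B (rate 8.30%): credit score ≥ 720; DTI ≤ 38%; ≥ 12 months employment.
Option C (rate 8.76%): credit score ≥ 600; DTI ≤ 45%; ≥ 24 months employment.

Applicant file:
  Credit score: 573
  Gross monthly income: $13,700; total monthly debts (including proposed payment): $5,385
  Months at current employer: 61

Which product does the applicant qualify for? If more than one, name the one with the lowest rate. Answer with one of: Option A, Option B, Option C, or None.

DTI = 5,385/13,700 = 39.3%.
Option A: score 573 < 680; DTI 39.3% ≤ 50% → does not qualify.
Option B: score 573 < 720; DTI 39.3% > 38%; employment 61 ≥ 12 mo → does not qualify.
Option C: score 573 < 600; DTI 39.3% ≤ 45%; employment 61 ≥ 24 mo → does not qualify.

None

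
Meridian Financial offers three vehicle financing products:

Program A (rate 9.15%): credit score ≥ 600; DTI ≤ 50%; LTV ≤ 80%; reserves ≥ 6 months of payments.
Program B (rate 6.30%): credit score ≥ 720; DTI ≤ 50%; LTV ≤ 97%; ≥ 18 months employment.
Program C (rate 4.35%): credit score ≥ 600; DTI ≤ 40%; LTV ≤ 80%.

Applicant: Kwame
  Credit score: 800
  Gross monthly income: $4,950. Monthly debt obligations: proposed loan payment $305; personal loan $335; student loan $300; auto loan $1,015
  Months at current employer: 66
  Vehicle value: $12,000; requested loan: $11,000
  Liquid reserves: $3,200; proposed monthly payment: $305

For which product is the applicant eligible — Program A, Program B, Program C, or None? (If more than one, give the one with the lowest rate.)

Total debts = (305 + 335 + 300 + 1,015) = 1,955; DTI = 1,955/4,950 = 39.5%.
LTV = 11,000/12,000 = 91.7%.
Reserves = 3,200/305 = 10.5 months.
Program A: score 800 ≥ 600; DTI 39.5% ≤ 50%; LTV 91.7% > 80%; reserves 10.5 ≥ 6 mo → does not qualify.
Program B: score 800 ≥ 720; DTI 39.5% ≤ 50%; LTV 91.7% ≤ 97%; employment 66 ≥ 18 mo → qualifies.
Program C: score 800 ≥ 600; DTI 39.5% ≤ 40%; LTV 91.7% > 80% → does not qualify.

Program B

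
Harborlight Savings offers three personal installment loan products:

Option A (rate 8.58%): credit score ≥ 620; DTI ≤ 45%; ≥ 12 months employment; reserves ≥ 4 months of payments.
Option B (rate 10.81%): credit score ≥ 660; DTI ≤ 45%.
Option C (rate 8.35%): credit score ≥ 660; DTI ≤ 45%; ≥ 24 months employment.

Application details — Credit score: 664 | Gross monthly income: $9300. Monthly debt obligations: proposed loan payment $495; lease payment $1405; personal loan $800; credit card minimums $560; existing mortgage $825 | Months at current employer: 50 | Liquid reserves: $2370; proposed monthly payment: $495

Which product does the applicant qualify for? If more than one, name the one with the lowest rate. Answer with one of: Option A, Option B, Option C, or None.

Option C

Total debts = (495 + 1,405 + 800 + 560 + 825) = 4,085; DTI = 4,085/9,300 = 43.9%.
Reserves = 2,370/495 = 4.8 months.
Option A: score 664 ≥ 620; DTI 43.9% ≤ 45%; employment 50 ≥ 12 mo; reserves 4.8 ≥ 4 mo → qualifies.
Option B: score 664 ≥ 660; DTI 43.9% ≤ 45% → qualifies.
Option C: score 664 ≥ 660; DTI 43.9% ≤ 45%; employment 50 ≥ 24 mo → qualifies.
Qualifying: Option A, Option B, Option C. Lowest rate is 8.35% → Option C.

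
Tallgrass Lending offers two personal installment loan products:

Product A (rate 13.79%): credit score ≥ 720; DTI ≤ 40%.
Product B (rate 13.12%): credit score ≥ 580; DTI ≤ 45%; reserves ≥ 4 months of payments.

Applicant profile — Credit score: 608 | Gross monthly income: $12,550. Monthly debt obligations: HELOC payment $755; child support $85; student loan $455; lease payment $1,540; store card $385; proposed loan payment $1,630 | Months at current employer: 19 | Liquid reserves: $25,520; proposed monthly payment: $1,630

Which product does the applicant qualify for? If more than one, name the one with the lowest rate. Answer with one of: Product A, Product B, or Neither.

Total debts = (755 + 85 + 455 + 1,540 + 385 + 1,630) = 4,850; DTI = 4,850/12,550 = 38.6%.
Reserves = 25,520/1,630 = 15.7 months.
Product A: score 608 < 720; DTI 38.6% ≤ 40% → does not qualify.
Product B: score 608 ≥ 580; DTI 38.6% ≤ 45%; reserves 15.7 ≥ 4 mo → qualifies.

Product B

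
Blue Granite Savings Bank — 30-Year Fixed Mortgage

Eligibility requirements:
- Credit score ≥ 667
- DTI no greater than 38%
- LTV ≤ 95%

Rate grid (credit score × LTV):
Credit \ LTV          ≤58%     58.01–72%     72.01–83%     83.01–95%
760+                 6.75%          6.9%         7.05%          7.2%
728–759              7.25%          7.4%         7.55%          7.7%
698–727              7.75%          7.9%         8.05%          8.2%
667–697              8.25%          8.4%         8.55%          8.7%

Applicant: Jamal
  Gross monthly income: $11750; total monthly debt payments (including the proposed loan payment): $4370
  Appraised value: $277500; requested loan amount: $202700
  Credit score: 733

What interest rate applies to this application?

Credit score 733 ≥ 667; DTI: 4,370 ÷ 11,750 = 37.2%, within the 38% cap
Loan-to-value = 202,700/277,500 = 73% — pass (95% max)
Row: 733 falls in 728–759. Column: 73% falls in 72.01–83%. Rate = 7.55%.

7.55%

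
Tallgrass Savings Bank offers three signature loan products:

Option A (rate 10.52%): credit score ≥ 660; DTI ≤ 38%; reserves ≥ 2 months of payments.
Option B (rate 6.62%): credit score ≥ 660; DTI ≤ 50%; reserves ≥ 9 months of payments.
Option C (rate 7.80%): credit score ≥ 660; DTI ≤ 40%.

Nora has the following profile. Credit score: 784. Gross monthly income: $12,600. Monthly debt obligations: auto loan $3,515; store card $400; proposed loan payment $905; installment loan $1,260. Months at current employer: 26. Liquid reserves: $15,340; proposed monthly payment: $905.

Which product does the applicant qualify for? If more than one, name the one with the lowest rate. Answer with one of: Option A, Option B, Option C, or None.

Total debts = (3,515 + 400 + 905 + 1,260) = 6,080; DTI = 6,080/12,600 = 48.3%.
Reserves = 15,340/905 = 17.0 months.
Option A: score 784 ≥ 660; DTI 48.3% > 38%; reserves 17.0 ≥ 2 mo → does not qualify.
Option B: score 784 ≥ 660; DTI 48.3% ≤ 50%; reserves 17.0 ≥ 9 mo → qualifies.
Option C: score 784 ≥ 660; DTI 48.3% > 40% → does not qualify.

Option B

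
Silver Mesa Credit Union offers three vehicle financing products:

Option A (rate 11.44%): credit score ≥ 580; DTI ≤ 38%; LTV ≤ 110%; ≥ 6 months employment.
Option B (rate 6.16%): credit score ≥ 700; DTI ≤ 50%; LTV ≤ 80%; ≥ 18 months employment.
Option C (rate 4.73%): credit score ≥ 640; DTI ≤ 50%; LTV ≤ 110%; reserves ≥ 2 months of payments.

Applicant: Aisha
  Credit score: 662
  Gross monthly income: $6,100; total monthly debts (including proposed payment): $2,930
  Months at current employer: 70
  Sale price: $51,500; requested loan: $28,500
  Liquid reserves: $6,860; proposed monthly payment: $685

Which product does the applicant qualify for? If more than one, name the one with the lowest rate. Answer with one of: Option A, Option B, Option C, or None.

Option C

DTI = 2,930/6,100 = 48%.
LTV = 28,500/51,500 = 55.3%.
Reserves = 6,860/685 = 10.0 months.
Option A: score 662 ≥ 580; DTI 48% > 38%; LTV 55.3% ≤ 110%; employment 70 ≥ 6 mo → does not qualify.
Option B: score 662 < 700; DTI 48% ≤ 50%; LTV 55.3% ≤ 80%; employment 70 ≥ 18 mo → does not qualify.
Option C: score 662 ≥ 640; DTI 48% ≤ 50%; LTV 55.3% ≤ 110%; reserves 10.0 ≥ 2 mo → qualifies.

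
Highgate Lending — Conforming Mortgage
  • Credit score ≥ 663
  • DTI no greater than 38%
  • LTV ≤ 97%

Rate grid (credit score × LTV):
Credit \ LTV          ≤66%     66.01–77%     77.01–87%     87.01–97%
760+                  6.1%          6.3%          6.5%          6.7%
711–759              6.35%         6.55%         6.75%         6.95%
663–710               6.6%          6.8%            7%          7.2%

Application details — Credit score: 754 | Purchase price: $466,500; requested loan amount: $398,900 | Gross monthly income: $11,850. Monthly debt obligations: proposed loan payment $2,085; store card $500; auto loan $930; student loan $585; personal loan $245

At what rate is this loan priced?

Credit score 754 ≥ 663; Total monthly debts = (2,085 + 500 + 930 + 585 + 245) = 4,345. Debt-to-income = 4,345/11,850 = 36.7% — meets 38% limit
LTV: 398,900 ÷ 466,500 = 85.5%, within 97% cap
Row: 754 falls in 711–759. Column: 85.5% falls in 77.01–87%. Rate = 6.75%.

6.75%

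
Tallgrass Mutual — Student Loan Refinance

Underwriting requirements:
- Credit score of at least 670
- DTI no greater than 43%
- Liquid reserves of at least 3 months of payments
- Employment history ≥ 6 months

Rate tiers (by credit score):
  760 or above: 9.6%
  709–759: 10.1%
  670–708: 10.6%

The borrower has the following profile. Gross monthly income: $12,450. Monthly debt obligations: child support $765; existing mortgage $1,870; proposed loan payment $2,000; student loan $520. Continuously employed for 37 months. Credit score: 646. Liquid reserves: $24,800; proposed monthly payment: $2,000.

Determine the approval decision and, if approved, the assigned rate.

Denied

Credit score 646 < 670 (below minimum)
Reserves = 24,800/2,000 = 12.4 months ≥ 3
Employment 37 ≥ 6 months
Total monthly debts = (765 + 1,870 + 2,000 + 520) = 5,155. DTI: 5,155 ÷ 12,450 = 41.4%, within the 43% cap
Not all requirements met → denied.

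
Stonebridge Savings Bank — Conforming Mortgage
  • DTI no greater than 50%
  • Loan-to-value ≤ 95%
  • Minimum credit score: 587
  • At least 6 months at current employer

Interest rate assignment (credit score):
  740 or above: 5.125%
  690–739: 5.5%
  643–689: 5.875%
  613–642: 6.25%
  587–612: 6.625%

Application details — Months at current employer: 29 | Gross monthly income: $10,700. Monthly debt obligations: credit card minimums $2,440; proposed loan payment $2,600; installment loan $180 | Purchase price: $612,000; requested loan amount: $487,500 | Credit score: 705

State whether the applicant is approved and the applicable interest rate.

Approved at 5.5%

Credit score 705 ≥ 587 (meets minimum)
LTV = 487,500/612,000 = 79.7% ≤ 95%
Total monthly debts = (2,440 + 2,600 + 180) = 5,220. DTI = 5,220/10,700 = 48.8% ≤ 50%
Employment 29 ≥ 6 months
All requirements met. Score 705 falls in the 690–739 tier → 5.5%.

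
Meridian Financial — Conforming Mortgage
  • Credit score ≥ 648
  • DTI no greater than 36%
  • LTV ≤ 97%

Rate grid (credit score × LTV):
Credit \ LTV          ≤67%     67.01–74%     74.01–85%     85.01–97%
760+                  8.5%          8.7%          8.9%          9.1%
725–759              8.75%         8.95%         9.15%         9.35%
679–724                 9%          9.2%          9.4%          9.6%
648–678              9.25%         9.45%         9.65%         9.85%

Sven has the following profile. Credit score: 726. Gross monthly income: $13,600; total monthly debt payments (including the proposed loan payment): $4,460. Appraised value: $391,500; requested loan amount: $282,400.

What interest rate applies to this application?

Credit score 726 ≥ 648; DTI: 4,460 ÷ 13,600 = 32.8%, within the 36% cap
LTV: 282,400 ÷ 391,500 = 72.1%, within 97% cap
Score 726 is in the 725–759 band; LTV 72.1% is in the 67.01–74% band → 8.95%.

8.95%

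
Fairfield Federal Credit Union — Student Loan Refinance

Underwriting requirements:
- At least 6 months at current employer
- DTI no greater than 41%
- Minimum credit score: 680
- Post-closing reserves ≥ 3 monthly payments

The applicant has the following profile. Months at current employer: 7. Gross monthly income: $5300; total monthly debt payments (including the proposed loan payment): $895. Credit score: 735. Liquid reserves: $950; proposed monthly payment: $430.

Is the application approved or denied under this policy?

Denied

Employment 7 ≥ 6 months
Debt-to-income = 895/5,300 = 16.9% — meets 41% limit
Credit score 735 ≥ 680 (meets)
Reserves = 950/430 = 2.2 months < 3
Fails on reserves.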